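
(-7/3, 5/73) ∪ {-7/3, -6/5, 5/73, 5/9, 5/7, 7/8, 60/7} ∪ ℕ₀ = [-7/3, 5/73] ∪ ℕ₀ ∪ {5/9, 5/7, 7/8, 60/7}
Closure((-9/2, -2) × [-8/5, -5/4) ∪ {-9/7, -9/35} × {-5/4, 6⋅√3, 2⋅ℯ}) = ({-9/2, -2} × [-8/5, -5/4]) ∪ ([-9/2, -2] × {-8/5, -5/4}) ∪ ((-9/2, -2) × [-8/5, -5/4)) ∪ ({-9/7, -9/35} × {-5/4, 6⋅√3, 2⋅ℯ})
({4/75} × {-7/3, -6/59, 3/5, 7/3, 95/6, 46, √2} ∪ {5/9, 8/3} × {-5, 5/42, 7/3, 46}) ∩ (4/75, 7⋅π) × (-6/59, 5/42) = ∅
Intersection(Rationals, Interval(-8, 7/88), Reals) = Intersection(Interval(-8, 7/88), Rationals)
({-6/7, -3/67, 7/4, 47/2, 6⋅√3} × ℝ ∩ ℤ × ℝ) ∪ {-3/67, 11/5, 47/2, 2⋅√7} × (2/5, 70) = {-3/67, 11/5, 47/2, 2⋅√7} × (2/5, 70)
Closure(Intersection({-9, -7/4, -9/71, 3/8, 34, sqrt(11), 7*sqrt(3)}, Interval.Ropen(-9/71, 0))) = {-9/71}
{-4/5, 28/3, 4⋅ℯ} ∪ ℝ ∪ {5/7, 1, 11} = ℝ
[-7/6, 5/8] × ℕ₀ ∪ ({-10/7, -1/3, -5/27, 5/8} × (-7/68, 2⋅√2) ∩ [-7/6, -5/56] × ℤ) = [-7/6, 5/8] × ℕ₀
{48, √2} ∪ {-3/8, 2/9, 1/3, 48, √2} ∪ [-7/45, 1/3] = {-3/8, 48, √2} ∪ [-7/45, 1/3]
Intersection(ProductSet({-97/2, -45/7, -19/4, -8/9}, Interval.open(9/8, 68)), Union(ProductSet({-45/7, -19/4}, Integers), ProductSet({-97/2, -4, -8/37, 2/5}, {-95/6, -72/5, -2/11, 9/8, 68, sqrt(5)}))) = Union(ProductSet({-97/2}, {sqrt(5)}), ProductSet({-45/7, -19/4}, Range(2, 68, 1)))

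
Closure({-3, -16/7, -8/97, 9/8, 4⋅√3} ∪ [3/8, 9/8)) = {-3, -16/7, -8/97, 4⋅√3} ∪ [3/8, 9/8]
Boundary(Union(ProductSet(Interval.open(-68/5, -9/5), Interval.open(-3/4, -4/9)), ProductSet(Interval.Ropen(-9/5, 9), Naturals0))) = Union(ProductSet({-68/5, -9/5}, Interval(-3/4, -4/9)), ProductSet(Interval(-68/5, -9/5), {-3/4, -4/9}), ProductSet(Interval(-9/5, 9), Union(Complement(Naturals0, Interval.open(-3/4, -4/9)), Naturals0)))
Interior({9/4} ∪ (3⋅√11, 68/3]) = (3⋅√11, 68/3)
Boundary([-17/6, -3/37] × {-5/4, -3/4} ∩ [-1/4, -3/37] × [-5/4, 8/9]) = [-1/4, -3/37] × {-5/4, -3/4}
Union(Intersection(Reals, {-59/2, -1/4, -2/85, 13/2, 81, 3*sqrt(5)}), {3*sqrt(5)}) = {-59/2, -1/4, -2/85, 13/2, 81, 3*sqrt(5)}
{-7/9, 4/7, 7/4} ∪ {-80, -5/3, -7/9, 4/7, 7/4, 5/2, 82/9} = {-80, -5/3, -7/9, 4/7, 7/4, 5/2, 82/9}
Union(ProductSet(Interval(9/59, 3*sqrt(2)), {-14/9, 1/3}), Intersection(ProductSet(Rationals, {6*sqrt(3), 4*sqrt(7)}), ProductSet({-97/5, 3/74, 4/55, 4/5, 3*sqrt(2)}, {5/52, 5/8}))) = ProductSet(Interval(9/59, 3*sqrt(2)), {-14/9, 1/3})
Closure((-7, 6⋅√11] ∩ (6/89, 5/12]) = [6/89, 5/12]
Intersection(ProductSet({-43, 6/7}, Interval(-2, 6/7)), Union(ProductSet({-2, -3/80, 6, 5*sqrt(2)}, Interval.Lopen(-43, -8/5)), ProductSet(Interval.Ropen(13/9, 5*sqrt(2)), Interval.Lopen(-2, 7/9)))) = EmptySet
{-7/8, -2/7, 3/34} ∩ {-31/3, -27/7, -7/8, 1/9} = {-7/8}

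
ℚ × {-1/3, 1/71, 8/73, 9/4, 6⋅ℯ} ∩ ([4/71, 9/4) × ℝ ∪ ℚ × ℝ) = (ℚ ∪ (ℚ ∩ [4/71, 9/4])) × {-1/3, 1/71, 8/73, 9/4, 6⋅ℯ}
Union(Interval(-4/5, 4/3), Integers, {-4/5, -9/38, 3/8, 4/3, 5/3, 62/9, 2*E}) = Union({5/3, 62/9, 2*E}, Integers, Interval(-4/5, 4/3))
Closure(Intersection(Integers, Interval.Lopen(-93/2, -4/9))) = Range(-46, 0, 1)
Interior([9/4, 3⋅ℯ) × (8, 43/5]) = (9/4, 3⋅ℯ) × (8, 43/5)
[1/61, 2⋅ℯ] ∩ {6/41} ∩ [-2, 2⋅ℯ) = {6/41}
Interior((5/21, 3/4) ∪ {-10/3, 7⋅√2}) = (5/21, 3/4)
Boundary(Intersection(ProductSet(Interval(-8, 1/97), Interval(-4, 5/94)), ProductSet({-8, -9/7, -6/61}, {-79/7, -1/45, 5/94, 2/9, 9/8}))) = ProductSet({-8, -9/7, -6/61}, {-1/45, 5/94})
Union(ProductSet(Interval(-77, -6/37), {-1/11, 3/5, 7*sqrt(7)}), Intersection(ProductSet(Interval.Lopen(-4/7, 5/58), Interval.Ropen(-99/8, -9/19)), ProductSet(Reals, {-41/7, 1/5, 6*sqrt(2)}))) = Union(ProductSet(Interval(-77, -6/37), {-1/11, 3/5, 7*sqrt(7)}), ProductSet(Interval.Lopen(-4/7, 5/58), {-41/7}))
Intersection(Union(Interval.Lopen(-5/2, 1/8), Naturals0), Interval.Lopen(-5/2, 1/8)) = Union(Interval.Lopen(-5/2, 1/8), Range(0, 1, 1))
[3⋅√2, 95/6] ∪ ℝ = (-∞, ∞)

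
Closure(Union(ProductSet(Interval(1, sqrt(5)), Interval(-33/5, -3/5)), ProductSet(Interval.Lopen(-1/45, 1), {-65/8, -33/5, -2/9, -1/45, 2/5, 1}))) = Union(ProductSet(Interval(-1/45, 1), {-65/8, -33/5, -2/9, -1/45, 2/5, 1}), ProductSet(Interval(1, sqrt(5)), Interval(-33/5, -3/5)))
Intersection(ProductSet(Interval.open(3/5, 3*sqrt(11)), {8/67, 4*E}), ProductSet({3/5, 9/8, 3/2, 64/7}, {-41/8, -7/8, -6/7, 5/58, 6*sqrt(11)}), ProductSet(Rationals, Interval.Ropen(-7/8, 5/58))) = EmptySet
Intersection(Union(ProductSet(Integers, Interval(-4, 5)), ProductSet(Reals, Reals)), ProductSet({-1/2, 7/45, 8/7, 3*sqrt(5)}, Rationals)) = ProductSet({-1/2, 7/45, 8/7, 3*sqrt(5)}, Rationals)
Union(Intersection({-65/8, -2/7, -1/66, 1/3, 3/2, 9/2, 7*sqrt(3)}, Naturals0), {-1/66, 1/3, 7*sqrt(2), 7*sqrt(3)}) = {-1/66, 1/3, 7*sqrt(2), 7*sqrt(3)}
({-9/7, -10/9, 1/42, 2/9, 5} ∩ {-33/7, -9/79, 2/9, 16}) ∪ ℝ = ℝ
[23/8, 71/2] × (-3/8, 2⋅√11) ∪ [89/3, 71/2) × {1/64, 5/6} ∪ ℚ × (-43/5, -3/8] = (ℚ × (-43/5, -3/8]) ∪ ([23/8, 71/2] × (-3/8, 2⋅√11))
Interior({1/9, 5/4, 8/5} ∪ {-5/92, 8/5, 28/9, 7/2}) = ∅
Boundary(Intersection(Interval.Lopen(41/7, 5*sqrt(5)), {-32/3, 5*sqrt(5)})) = {5*sqrt(5)}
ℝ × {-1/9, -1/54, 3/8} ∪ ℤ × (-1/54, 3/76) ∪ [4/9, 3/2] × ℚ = (ℝ × {-1/9, -1/54, 3/8}) ∪ (ℤ × (-1/54, 3/76)) ∪ ([4/9, 3/2] × ℚ)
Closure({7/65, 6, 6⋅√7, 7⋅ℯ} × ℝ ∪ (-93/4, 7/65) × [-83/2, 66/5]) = ([-93/4, 7/65] × [-83/2, 66/5]) ∪ ({7/65, 6, 6⋅√7, 7⋅ℯ} × ℝ)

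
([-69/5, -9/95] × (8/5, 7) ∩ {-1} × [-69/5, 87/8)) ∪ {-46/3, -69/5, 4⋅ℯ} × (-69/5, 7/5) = ({-1} × (8/5, 7)) ∪ ({-46/3, -69/5, 4⋅ℯ} × (-69/5, 7/5))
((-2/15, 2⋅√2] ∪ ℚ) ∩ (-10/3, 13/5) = [-2/15, 13/5) ∪ (ℚ ∩ (-10/3, 13/5))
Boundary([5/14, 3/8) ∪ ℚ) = (-∞, 5/14] ∪ [3/8, ∞)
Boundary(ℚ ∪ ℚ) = ℝ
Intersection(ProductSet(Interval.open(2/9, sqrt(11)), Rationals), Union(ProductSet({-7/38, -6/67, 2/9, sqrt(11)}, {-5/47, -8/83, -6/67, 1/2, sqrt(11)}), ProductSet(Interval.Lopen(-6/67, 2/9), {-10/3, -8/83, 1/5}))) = EmptySet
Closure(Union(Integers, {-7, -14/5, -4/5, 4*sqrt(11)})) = Union({-14/5, -4/5, 4*sqrt(11)}, Integers)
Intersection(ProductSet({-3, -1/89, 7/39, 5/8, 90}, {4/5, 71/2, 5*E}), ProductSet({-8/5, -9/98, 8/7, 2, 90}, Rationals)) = ProductSet({90}, {4/5, 71/2})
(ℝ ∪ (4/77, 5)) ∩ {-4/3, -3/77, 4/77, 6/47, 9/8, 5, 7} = {-4/3, -3/77, 4/77, 6/47, 9/8, 5, 7}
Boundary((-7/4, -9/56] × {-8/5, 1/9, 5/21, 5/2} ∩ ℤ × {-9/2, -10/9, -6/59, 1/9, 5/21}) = {-1} × {1/9, 5/21}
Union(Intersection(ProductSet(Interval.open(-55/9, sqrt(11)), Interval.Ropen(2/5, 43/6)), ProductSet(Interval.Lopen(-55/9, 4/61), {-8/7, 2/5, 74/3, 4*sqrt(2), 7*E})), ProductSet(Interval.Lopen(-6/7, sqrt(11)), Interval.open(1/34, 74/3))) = Union(ProductSet(Interval.Lopen(-55/9, 4/61), {2/5, 4*sqrt(2)}), ProductSet(Interval.Lopen(-6/7, sqrt(11)), Interval.open(1/34, 74/3)))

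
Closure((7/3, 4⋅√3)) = [7/3, 4⋅√3]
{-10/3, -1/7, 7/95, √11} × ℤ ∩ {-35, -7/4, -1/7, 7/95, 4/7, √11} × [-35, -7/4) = {-1/7, 7/95, √11} × {-35, -34, …, -2}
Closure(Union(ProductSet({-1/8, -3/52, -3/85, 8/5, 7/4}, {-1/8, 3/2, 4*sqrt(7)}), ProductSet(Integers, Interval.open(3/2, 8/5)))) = Union(ProductSet({-1/8, -3/52, -3/85, 8/5, 7/4}, {-1/8, 3/2, 4*sqrt(7)}), ProductSet(Integers, Interval(3/2, 8/5)))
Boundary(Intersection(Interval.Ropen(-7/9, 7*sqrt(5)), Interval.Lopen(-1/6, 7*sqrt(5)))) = {-1/6, 7*sqrt(5)}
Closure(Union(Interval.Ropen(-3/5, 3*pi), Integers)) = Union(Integers, Interval(-3/5, 3*pi))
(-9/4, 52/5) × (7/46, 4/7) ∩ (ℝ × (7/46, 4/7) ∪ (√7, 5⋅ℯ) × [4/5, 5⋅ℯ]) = (-9/4, 52/5) × (7/46, 4/7)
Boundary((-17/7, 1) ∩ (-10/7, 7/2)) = {-10/7, 1}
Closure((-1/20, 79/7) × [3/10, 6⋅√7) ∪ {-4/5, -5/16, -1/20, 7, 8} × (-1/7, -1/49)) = ({-4/5, -5/16, -1/20, 7, 8} × [-1/7, -1/49]) ∪ ({-1/20, 79/7} × [3/10, 6⋅√7]) ∪ ([-1/20, 79/7] × {3/10, 6⋅√7}) ∪ ((-1/20, 79/7) × [3/10, 6⋅√7))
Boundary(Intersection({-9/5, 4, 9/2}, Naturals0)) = {4}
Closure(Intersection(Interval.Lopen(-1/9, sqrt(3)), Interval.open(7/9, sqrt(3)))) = Interval(7/9, sqrt(3))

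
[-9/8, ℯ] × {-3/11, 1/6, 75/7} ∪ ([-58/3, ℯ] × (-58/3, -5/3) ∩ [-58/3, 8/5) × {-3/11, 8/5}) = [-9/8, ℯ] × {-3/11, 1/6, 75/7}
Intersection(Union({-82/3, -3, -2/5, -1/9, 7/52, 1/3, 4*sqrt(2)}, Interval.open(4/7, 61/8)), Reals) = Union({-82/3, -3, -2/5, -1/9, 7/52, 1/3}, Interval.open(4/7, 61/8))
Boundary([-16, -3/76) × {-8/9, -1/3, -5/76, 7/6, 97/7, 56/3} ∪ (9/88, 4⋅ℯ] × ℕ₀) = ([9/88, 4⋅ℯ] × ℕ₀) ∪ ([-16, -3/76] × {-8/9, -1/3, -5/76, 7/6, 97/7, 56/3})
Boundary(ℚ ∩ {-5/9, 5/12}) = {-5/9, 5/12}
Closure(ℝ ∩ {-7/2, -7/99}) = {-7/2, -7/99}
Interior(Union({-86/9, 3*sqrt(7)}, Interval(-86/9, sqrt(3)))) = Interval.open(-86/9, sqrt(3))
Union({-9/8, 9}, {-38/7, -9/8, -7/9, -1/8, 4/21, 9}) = {-38/7, -9/8, -7/9, -1/8, 4/21, 9}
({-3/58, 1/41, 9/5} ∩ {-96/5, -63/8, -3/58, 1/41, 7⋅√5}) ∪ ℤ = ℤ ∪ {-3/58, 1/41}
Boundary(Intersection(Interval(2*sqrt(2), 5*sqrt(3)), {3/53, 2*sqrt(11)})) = {2*sqrt(11)}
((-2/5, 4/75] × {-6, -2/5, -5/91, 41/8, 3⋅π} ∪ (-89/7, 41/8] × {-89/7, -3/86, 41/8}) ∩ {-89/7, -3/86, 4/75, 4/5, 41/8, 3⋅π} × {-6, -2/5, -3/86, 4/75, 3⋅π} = ({-3/86, 4/75, 4/5, 41/8} × {-3/86}) ∪ ({-3/86, 4/75} × {-6, -2/5, 3⋅π})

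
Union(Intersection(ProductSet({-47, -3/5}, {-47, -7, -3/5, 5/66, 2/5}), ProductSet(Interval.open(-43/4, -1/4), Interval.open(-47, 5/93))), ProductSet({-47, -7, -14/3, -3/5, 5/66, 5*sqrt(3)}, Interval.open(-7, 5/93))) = Union(ProductSet({-3/5}, {-7, -3/5}), ProductSet({-47, -7, -14/3, -3/5, 5/66, 5*sqrt(3)}, Interval.open(-7, 5/93)))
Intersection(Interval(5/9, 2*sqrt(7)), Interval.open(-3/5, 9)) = Interval(5/9, 2*sqrt(7))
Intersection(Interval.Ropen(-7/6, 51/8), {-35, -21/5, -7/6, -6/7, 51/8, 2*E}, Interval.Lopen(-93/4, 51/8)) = {-7/6, -6/7, 2*E}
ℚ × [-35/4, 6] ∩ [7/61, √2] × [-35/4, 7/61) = (ℚ ∩ [7/61, √2]) × [-35/4, 7/61)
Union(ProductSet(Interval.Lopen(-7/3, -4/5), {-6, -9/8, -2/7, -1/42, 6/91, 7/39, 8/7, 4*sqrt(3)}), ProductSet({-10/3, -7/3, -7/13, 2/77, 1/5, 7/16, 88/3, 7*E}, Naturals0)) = Union(ProductSet({-10/3, -7/3, -7/13, 2/77, 1/5, 7/16, 88/3, 7*E}, Naturals0), ProductSet(Interval.Lopen(-7/3, -4/5), {-6, -9/8, -2/7, -1/42, 6/91, 7/39, 8/7, 4*sqrt(3)}))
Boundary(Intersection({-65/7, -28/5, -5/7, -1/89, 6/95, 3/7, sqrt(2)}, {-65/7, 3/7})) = {-65/7, 3/7}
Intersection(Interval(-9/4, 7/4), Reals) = Interval(-9/4, 7/4)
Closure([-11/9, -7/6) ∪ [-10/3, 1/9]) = [-10/3, 1/9]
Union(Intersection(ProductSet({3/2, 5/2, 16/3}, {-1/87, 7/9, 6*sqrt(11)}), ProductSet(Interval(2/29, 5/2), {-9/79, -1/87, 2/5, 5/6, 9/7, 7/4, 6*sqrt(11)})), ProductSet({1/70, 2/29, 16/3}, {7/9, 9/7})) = Union(ProductSet({3/2, 5/2}, {-1/87, 6*sqrt(11)}), ProductSet({1/70, 2/29, 16/3}, {7/9, 9/7}))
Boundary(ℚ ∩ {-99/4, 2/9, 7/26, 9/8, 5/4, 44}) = {-99/4, 2/9, 7/26, 9/8, 5/4, 44}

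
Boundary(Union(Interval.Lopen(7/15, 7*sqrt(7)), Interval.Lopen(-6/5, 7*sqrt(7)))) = {-6/5, 7*sqrt(7)}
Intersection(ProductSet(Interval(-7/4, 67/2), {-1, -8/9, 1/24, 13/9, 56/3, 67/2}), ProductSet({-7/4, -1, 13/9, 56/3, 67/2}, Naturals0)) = EmptySet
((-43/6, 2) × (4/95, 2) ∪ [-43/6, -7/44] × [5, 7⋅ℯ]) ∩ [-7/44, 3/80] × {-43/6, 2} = ∅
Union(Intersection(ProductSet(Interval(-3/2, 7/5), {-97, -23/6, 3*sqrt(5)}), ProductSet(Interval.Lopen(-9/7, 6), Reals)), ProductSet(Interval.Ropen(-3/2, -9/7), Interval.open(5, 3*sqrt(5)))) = Union(ProductSet(Interval.Ropen(-3/2, -9/7), Interval.open(5, 3*sqrt(5))), ProductSet(Interval.Lopen(-9/7, 7/5), {-97, -23/6, 3*sqrt(5)}))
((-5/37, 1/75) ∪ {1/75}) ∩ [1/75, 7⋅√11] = {1/75}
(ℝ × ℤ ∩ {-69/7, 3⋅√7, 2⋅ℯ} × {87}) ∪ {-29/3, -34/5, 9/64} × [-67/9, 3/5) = ({-29/3, -34/5, 9/64} × [-67/9, 3/5)) ∪ ({-69/7, 3⋅√7, 2⋅ℯ} × {87})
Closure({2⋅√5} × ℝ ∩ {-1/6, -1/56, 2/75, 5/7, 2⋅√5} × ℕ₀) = {2⋅√5} × ℕ₀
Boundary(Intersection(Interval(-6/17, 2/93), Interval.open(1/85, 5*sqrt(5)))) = {1/85, 2/93}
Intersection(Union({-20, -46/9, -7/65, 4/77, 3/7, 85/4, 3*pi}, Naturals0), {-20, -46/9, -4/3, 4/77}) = {-20, -46/9, 4/77}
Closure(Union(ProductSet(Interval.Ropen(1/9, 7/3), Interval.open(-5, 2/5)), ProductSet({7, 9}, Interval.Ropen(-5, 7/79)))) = Union(ProductSet({1/9, 7/3}, Interval(-5, 2/5)), ProductSet({7, 9}, Interval(-5, 7/79)), ProductSet(Interval(1/9, 7/3), {-5, 2/5}), ProductSet(Interval.Ropen(1/9, 7/3), Interval.open(-5, 2/5)))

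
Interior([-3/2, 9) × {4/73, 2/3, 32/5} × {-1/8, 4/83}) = ∅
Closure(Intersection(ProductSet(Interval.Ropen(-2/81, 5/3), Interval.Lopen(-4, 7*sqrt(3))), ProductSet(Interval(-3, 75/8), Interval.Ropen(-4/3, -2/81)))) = Union(ProductSet({-2/81, 5/3}, Interval(-4/3, -2/81)), ProductSet(Interval(-2/81, 5/3), {-4/3, -2/81}), ProductSet(Interval.Ropen(-2/81, 5/3), Interval.Ropen(-4/3, -2/81)))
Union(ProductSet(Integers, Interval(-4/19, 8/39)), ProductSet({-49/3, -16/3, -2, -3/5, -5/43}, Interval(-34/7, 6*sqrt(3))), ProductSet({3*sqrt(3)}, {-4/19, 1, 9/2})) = Union(ProductSet({3*sqrt(3)}, {-4/19, 1, 9/2}), ProductSet({-49/3, -16/3, -2, -3/5, -5/43}, Interval(-34/7, 6*sqrt(3))), ProductSet(Integers, Interval(-4/19, 8/39)))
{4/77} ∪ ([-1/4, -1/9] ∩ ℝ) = [-1/4, -1/9] ∪ {4/77}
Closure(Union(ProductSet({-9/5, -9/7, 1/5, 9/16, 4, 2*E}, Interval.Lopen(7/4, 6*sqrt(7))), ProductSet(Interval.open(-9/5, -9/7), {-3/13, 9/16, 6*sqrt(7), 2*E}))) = Union(ProductSet({-9/5, -9/7, 1/5, 9/16, 4, 2*E}, Interval(7/4, 6*sqrt(7))), ProductSet(Interval(-9/5, -9/7), {-3/13, 9/16, 6*sqrt(7), 2*E}))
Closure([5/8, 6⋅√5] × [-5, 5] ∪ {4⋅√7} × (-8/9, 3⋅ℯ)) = ({4⋅√7} × (-8/9, 3⋅ℯ]) ∪ ([5/8, 6⋅√5] × [-5, 5])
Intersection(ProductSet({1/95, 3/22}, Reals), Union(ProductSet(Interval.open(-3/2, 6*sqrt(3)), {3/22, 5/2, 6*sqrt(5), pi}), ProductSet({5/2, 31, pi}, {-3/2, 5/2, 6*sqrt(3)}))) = ProductSet({1/95, 3/22}, {3/22, 5/2, 6*sqrt(5), pi})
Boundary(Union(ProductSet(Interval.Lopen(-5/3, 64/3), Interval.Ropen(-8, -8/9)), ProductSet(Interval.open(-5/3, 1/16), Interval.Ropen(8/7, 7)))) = Union(ProductSet({-5/3, 1/16}, Interval(8/7, 7)), ProductSet({-5/3, 64/3}, Interval(-8, -8/9)), ProductSet(Interval(-5/3, 1/16), {8/7, 7}), ProductSet(Interval(-5/3, 64/3), {-8, -8/9}))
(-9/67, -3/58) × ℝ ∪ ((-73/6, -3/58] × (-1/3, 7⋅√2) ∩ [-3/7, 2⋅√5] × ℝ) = ((-9/67, -3/58) × ℝ) ∪ ([-3/7, -3/58] × (-1/3, 7⋅√2))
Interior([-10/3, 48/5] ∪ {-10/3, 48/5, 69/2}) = (-10/3, 48/5)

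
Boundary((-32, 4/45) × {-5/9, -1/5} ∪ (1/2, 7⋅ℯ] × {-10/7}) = ([-32, 4/45] × {-5/9, -1/5}) ∪ ([1/2, 7⋅ℯ] × {-10/7})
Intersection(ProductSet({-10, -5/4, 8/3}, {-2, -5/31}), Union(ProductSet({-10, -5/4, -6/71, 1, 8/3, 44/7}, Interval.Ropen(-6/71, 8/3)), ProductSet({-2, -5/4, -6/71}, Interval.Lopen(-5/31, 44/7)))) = EmptySet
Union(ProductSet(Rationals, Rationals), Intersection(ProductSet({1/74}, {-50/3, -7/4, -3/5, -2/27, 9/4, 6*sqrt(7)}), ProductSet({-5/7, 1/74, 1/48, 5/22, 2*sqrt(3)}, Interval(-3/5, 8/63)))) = ProductSet(Rationals, Rationals)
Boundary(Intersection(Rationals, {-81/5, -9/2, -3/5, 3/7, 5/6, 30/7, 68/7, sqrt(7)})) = {-81/5, -9/2, -3/5, 3/7, 5/6, 30/7, 68/7}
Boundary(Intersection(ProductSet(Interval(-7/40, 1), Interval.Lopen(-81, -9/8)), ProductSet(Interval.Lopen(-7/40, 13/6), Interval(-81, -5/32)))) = Union(ProductSet({-7/40, 1}, Interval(-81, -9/8)), ProductSet(Interval(-7/40, 1), {-81, -9/8}))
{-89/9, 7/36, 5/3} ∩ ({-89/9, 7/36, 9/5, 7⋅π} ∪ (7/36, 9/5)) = {-89/9, 7/36, 5/3}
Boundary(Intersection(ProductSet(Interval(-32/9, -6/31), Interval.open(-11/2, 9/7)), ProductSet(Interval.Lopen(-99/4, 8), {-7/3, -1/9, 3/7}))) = ProductSet(Interval(-32/9, -6/31), {-7/3, -1/9, 3/7})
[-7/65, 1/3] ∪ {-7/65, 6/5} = [-7/65, 1/3] ∪ {6/5}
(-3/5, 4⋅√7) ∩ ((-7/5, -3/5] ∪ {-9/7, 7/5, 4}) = {7/5, 4}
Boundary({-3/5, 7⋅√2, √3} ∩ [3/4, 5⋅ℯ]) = {7⋅√2, √3}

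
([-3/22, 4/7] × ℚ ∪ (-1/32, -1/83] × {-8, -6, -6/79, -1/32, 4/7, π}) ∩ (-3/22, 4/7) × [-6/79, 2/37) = (-3/22, 4/7) × (ℚ ∩ [-6/79, 2/37))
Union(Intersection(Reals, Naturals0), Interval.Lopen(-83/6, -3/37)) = Union(Interval.Lopen(-83/6, -3/37), Naturals0)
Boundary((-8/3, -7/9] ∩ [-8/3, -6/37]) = {-8/3, -7/9}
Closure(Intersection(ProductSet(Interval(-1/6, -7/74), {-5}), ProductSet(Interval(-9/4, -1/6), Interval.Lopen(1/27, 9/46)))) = EmptySet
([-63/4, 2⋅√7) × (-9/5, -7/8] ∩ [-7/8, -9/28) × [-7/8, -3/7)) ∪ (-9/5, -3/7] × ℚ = ((-9/5, -3/7] × ℚ) ∪ ([-7/8, -9/28) × {-7/8})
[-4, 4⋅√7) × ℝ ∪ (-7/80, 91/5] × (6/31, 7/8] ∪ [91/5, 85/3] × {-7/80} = ([91/5, 85/3] × {-7/80}) ∪ ([-4, 4⋅√7) × ℝ) ∪ ((-7/80, 91/5] × (6/31, 7/8])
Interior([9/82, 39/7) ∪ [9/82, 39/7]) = (9/82, 39/7)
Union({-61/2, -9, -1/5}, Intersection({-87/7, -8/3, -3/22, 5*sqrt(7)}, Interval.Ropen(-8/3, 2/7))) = {-61/2, -9, -8/3, -1/5, -3/22}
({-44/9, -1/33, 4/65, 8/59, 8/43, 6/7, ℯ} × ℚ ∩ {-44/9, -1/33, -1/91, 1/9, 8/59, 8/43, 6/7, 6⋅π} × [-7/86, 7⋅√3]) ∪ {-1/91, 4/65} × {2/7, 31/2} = ({-1/91, 4/65} × {2/7, 31/2}) ∪ ({-44/9, -1/33, 8/59, 8/43, 6/7} × (ℚ ∩ [-7/86, 7⋅√3]))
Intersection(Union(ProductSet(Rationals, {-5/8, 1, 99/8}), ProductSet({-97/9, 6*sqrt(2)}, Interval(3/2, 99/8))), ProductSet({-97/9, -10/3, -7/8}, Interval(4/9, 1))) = ProductSet({-97/9, -10/3, -7/8}, {1})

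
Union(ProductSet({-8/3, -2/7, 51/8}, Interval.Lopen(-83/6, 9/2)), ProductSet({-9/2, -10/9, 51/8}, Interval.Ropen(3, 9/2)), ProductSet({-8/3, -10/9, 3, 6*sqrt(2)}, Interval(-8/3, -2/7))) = Union(ProductSet({-9/2, -10/9, 51/8}, Interval.Ropen(3, 9/2)), ProductSet({-8/3, -2/7, 51/8}, Interval.Lopen(-83/6, 9/2)), ProductSet({-8/3, -10/9, 3, 6*sqrt(2)}, Interval(-8/3, -2/7)))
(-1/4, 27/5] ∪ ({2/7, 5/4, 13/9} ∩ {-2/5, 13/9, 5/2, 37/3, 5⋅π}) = (-1/4, 27/5]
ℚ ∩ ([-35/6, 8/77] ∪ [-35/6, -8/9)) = ℚ ∩ [-35/6, 8/77]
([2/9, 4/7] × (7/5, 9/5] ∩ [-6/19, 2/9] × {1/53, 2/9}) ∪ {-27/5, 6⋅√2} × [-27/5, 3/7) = {-27/5, 6⋅√2} × [-27/5, 3/7)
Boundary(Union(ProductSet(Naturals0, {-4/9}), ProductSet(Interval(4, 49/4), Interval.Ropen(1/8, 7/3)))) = Union(ProductSet({4, 49/4}, Interval(1/8, 7/3)), ProductSet(Interval(4, 49/4), {1/8, 7/3}), ProductSet(Union(Complement(Naturals0, Interval.open(4, 49/4)), Naturals0), {-4/9}))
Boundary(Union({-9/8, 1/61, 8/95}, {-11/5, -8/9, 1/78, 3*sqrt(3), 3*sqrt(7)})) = {-11/5, -9/8, -8/9, 1/78, 1/61, 8/95, 3*sqrt(3), 3*sqrt(7)}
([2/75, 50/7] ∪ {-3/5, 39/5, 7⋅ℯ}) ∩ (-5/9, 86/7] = [2/75, 50/7] ∪ {39/5}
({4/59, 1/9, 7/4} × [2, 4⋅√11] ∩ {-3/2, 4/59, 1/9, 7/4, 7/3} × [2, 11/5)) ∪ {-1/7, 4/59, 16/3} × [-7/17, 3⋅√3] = ({4/59, 1/9, 7/4} × [2, 11/5)) ∪ ({-1/7, 4/59, 16/3} × [-7/17, 3⋅√3])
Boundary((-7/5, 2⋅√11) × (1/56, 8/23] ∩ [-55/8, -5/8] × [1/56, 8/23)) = ({-7/5, -5/8} × [1/56, 8/23]) ∪ ([-7/5, -5/8] × {1/56, 8/23})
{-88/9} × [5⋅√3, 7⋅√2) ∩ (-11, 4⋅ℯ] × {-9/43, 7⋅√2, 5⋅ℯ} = ∅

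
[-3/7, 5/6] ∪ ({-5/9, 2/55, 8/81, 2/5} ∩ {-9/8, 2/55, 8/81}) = [-3/7, 5/6]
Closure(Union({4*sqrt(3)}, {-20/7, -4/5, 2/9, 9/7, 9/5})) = {-20/7, -4/5, 2/9, 9/7, 9/5, 4*sqrt(3)}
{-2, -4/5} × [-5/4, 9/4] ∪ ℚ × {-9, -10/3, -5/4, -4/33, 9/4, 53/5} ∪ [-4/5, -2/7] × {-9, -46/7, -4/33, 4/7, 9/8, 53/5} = ({-2, -4/5} × [-5/4, 9/4]) ∪ (ℚ × {-9, -10/3, -5/4, -4/33, 9/4, 53/5}) ∪ ([-4/5, -2/7] × {-9, -46/7, -4/33, 4/7, 9/8, 53/5})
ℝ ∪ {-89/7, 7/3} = ℝ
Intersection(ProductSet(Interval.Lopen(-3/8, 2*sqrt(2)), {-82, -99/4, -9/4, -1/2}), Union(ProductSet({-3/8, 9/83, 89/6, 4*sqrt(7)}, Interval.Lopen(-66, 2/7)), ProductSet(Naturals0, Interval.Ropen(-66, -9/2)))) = Union(ProductSet({9/83}, {-99/4, -9/4, -1/2}), ProductSet(Range(0, 3, 1), {-99/4}))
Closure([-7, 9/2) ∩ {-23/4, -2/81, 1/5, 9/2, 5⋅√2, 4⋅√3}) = {-23/4, -2/81, 1/5}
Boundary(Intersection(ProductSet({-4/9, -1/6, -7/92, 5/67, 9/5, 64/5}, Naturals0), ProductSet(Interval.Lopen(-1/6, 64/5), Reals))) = ProductSet({-7/92, 5/67, 9/5, 64/5}, Naturals0)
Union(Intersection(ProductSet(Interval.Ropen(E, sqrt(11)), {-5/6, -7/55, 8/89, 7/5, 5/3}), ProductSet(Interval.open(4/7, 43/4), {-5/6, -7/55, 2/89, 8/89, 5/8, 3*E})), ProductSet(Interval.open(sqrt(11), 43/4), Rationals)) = Union(ProductSet(Interval.open(sqrt(11), 43/4), Rationals), ProductSet(Interval.Ropen(E, sqrt(11)), {-5/6, -7/55, 8/89}))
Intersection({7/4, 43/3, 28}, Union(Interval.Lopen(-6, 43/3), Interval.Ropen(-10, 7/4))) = {7/4, 43/3}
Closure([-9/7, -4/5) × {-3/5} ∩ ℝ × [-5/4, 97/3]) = [-9/7, -4/5] × {-3/5}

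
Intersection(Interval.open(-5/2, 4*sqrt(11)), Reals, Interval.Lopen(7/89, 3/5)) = Interval.Lopen(7/89, 3/5)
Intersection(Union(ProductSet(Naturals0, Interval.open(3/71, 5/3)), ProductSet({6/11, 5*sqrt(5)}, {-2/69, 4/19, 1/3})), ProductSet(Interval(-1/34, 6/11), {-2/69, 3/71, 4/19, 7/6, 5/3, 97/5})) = Union(ProductSet({6/11}, {-2/69, 4/19}), ProductSet(Range(0, 1, 1), {4/19, 7/6}))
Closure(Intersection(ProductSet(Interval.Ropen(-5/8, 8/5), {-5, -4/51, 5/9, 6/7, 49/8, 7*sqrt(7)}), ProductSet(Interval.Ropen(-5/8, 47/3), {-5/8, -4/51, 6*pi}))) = ProductSet(Interval(-5/8, 8/5), {-4/51})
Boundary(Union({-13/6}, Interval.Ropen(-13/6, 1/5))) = {-13/6, 1/5}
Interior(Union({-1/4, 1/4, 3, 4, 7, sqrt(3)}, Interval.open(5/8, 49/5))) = Interval.open(5/8, 49/5)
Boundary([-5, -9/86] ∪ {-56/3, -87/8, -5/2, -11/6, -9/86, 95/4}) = {-56/3, -87/8, -5, -9/86, 95/4}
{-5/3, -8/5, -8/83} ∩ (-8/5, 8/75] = {-8/83}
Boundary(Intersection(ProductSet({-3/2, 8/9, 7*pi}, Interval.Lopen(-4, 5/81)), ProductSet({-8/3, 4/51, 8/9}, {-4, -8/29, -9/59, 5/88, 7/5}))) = ProductSet({8/9}, {-8/29, -9/59, 5/88})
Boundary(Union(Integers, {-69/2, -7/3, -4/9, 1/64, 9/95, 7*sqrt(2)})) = Union({-69/2, -7/3, -4/9, 1/64, 9/95, 7*sqrt(2)}, Integers)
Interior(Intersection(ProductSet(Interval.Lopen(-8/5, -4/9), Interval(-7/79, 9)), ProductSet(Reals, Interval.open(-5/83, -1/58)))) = ProductSet(Interval.open(-8/5, -4/9), Interval.open(-5/83, -1/58))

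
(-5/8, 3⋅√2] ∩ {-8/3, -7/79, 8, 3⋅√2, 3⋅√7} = {-7/79, 3⋅√2}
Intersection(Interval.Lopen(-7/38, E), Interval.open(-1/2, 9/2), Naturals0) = Range(0, 3, 1)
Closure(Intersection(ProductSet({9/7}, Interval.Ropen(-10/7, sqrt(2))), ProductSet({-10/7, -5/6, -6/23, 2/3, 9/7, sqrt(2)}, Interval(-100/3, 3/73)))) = ProductSet({9/7}, Interval(-10/7, 3/73))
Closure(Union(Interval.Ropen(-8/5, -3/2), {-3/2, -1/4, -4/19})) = Union({-1/4, -4/19}, Interval(-8/5, -3/2))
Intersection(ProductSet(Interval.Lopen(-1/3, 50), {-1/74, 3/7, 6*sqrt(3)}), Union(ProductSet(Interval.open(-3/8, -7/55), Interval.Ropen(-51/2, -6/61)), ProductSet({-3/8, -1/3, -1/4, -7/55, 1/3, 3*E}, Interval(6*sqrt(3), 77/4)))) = ProductSet({-1/4, -7/55, 1/3, 3*E}, {6*sqrt(3)})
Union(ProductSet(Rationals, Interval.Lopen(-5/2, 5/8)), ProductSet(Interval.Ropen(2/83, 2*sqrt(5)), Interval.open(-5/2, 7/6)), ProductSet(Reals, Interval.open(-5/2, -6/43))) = Union(ProductSet(Interval.Ropen(2/83, 2*sqrt(5)), Interval.open(-5/2, 7/6)), ProductSet(Rationals, Interval.Lopen(-5/2, 5/8)), ProductSet(Reals, Interval.open(-5/2, -6/43)))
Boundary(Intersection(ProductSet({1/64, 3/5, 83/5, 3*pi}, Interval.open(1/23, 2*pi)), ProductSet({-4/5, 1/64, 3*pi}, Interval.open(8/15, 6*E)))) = ProductSet({1/64, 3*pi}, Interval(8/15, 2*pi))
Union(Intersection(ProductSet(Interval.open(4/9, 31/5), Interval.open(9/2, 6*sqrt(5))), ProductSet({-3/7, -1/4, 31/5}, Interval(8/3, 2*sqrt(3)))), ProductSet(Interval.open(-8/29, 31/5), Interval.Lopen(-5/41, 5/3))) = ProductSet(Interval.open(-8/29, 31/5), Interval.Lopen(-5/41, 5/3))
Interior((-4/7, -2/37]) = (-4/7, -2/37)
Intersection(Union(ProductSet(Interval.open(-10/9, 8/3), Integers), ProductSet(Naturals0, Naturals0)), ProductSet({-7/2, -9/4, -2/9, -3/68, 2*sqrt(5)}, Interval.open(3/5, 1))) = EmptySet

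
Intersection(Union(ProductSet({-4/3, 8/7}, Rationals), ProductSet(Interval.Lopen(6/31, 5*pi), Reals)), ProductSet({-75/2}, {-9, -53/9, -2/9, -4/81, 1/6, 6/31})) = EmptySet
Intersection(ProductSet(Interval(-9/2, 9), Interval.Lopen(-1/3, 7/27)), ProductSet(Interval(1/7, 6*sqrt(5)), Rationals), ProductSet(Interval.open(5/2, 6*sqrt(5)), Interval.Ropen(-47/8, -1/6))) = ProductSet(Interval.Lopen(5/2, 9), Intersection(Interval.open(-1/3, -1/6), Rationals))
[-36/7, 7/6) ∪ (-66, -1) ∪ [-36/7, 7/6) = (-66, 7/6)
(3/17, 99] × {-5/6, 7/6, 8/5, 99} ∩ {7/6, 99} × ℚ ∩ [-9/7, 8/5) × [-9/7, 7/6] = {7/6} × {-5/6, 7/6}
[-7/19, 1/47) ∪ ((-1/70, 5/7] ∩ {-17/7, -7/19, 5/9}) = [-7/19, 1/47) ∪ {5/9}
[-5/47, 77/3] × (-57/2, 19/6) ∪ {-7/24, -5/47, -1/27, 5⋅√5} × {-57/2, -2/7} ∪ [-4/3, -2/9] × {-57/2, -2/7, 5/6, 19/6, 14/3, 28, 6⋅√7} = ([-5/47, 77/3] × (-57/2, 19/6)) ∪ ({-7/24, -5/47, -1/27, 5⋅√5} × {-57/2, -2/7}) ∪ ([-4/3, -2/9] × {-57/2, -2/7, 5/6, 19/6, 14/3, 28, 6⋅√7})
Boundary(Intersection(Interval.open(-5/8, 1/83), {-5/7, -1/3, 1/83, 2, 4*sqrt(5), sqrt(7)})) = {-1/3}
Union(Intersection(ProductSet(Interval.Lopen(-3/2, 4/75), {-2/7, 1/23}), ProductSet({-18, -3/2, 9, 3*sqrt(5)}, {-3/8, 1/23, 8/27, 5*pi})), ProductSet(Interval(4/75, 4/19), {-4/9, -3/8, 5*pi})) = ProductSet(Interval(4/75, 4/19), {-4/9, -3/8, 5*pi})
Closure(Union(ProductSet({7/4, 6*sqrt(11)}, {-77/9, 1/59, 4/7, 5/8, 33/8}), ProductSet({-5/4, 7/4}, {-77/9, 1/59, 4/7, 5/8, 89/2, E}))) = Union(ProductSet({-5/4, 7/4}, {-77/9, 1/59, 4/7, 5/8, 89/2, E}), ProductSet({7/4, 6*sqrt(11)}, {-77/9, 1/59, 4/7, 5/8, 33/8}))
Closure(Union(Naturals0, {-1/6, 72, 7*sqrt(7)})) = Union({-1/6, 7*sqrt(7)}, Naturals0)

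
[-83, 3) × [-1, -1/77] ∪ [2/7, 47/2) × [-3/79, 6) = ([-83, 3) × [-1, -1/77]) ∪ ([2/7, 47/2) × [-3/79, 6))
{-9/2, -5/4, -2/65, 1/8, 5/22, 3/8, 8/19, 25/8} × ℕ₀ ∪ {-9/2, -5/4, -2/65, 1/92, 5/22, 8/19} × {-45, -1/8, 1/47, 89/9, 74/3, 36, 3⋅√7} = ({-9/2, -5/4, -2/65, 1/8, 5/22, 3/8, 8/19, 25/8} × ℕ₀) ∪ ({-9/2, -5/4, -2/65, 1/92, 5/22, 8/19} × {-45, -1/8, 1/47, 89/9, 74/3, 36, 3⋅√7})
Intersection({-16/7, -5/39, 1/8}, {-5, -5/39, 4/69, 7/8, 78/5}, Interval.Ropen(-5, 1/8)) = {-5/39}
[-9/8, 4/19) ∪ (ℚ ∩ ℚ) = ℚ ∪ [-9/8, 4/19]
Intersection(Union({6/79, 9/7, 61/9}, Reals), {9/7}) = {9/7}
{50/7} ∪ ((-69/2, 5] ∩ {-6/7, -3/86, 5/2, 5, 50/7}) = {-6/7, -3/86, 5/2, 5, 50/7}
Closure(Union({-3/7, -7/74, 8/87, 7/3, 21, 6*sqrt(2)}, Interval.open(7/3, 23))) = Union({-3/7, -7/74, 8/87}, Interval(7/3, 23))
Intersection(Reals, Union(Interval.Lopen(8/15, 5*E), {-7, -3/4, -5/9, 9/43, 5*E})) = Union({-7, -3/4, -5/9, 9/43}, Interval.Lopen(8/15, 5*E))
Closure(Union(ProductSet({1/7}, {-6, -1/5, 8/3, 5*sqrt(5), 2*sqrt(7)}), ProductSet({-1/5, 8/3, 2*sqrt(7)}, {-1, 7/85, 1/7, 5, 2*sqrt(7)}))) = Union(ProductSet({1/7}, {-6, -1/5, 8/3, 5*sqrt(5), 2*sqrt(7)}), ProductSet({-1/5, 8/3, 2*sqrt(7)}, {-1, 7/85, 1/7, 5, 2*sqrt(7)}))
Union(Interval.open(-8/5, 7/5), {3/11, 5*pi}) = Union({5*pi}, Interval.open(-8/5, 7/5))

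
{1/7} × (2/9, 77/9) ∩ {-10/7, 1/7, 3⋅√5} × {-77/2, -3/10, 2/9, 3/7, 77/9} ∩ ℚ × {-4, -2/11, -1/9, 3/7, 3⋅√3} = {1/7} × {3/7}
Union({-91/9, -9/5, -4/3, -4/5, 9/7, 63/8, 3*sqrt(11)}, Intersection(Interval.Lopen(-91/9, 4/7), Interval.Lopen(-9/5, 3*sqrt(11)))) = Union({-91/9, 9/7, 63/8, 3*sqrt(11)}, Interval(-9/5, 4/7))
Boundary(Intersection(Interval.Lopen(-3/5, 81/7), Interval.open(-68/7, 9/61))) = {-3/5, 9/61}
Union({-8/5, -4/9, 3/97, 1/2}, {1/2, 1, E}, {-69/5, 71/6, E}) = {-69/5, -8/5, -4/9, 3/97, 1/2, 1, 71/6, E}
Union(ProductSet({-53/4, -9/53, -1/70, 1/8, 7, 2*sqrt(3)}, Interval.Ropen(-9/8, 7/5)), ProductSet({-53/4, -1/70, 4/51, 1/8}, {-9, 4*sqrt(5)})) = Union(ProductSet({-53/4, -1/70, 4/51, 1/8}, {-9, 4*sqrt(5)}), ProductSet({-53/4, -9/53, -1/70, 1/8, 7, 2*sqrt(3)}, Interval.Ropen(-9/8, 7/5)))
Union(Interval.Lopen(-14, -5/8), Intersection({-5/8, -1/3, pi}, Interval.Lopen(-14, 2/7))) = Union({-1/3}, Interval.Lopen(-14, -5/8))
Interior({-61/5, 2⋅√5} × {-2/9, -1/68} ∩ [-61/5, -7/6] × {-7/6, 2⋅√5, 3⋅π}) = ∅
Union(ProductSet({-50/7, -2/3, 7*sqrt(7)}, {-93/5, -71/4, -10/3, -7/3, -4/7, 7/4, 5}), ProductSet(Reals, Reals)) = ProductSet(Reals, Reals)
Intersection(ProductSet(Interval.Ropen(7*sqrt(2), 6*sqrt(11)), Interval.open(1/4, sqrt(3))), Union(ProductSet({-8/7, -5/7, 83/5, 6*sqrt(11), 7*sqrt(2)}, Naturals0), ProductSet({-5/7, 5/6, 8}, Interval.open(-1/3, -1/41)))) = ProductSet({83/5, 7*sqrt(2)}, Range(1, 2, 1))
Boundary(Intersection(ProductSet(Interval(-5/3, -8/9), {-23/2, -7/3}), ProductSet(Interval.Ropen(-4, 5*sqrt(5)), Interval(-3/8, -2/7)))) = EmptySet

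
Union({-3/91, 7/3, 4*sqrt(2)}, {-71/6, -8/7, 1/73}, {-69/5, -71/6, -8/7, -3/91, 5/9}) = {-69/5, -71/6, -8/7, -3/91, 1/73, 5/9, 7/3, 4*sqrt(2)}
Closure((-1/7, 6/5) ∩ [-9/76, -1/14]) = [-9/76, -1/14]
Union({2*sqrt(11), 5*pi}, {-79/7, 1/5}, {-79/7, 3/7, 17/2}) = {-79/7, 1/5, 3/7, 17/2, 2*sqrt(11), 5*pi}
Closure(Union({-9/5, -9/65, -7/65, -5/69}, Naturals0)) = Union({-9/5, -9/65, -7/65, -5/69}, Naturals0)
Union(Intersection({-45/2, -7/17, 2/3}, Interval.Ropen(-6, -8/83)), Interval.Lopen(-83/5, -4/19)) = Interval.Lopen(-83/5, -4/19)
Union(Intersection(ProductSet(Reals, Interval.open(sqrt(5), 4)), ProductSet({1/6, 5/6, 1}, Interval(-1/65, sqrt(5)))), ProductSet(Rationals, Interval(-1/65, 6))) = ProductSet(Rationals, Interval(-1/65, 6))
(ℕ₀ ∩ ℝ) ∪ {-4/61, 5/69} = {-4/61, 5/69} ∪ ℕ₀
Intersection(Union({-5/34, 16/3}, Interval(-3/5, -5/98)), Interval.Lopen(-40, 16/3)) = Union({16/3}, Interval(-3/5, -5/98))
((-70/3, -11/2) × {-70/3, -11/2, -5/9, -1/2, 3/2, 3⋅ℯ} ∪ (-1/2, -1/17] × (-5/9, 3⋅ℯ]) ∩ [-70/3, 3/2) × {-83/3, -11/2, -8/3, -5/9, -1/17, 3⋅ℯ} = ((-1/2, -1/17] × {-1/17, 3⋅ℯ}) ∪ ((-70/3, -11/2) × {-11/2, -5/9, 3⋅ℯ})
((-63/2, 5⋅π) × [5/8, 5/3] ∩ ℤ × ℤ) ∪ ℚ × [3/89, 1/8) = (ℚ × [3/89, 1/8)) ∪ ({-31, -30, …, 15} × {1})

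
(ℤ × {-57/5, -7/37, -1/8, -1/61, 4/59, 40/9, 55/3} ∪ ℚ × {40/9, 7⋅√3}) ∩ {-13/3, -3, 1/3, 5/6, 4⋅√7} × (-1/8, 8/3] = {-3} × {-1/61, 4/59}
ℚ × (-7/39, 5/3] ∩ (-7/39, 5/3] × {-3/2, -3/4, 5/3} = (ℚ ∩ (-7/39, 5/3]) × {5/3}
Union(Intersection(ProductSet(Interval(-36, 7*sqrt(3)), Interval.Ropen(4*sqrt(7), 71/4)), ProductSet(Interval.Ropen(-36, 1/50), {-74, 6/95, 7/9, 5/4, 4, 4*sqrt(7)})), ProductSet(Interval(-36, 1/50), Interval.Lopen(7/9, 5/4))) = Union(ProductSet(Interval(-36, 1/50), Interval.Lopen(7/9, 5/4)), ProductSet(Interval.Ropen(-36, 1/50), {4*sqrt(7)}))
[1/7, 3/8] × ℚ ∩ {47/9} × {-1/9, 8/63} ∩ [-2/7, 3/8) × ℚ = ∅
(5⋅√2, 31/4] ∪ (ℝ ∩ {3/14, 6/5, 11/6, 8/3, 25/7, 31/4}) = {3/14, 6/5, 11/6, 8/3, 25/7} ∪ (5⋅√2, 31/4]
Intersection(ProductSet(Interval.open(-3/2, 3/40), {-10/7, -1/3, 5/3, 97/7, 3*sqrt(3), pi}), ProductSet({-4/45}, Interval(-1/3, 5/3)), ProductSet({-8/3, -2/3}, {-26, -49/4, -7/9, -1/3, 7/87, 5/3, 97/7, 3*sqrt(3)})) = EmptySet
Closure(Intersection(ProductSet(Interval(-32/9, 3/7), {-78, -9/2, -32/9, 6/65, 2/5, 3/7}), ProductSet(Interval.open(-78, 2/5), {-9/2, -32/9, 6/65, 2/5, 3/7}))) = ProductSet(Interval(-32/9, 2/5), {-9/2, -32/9, 6/65, 2/5, 3/7})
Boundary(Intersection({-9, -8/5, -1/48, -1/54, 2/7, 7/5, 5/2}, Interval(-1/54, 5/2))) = {-1/54, 2/7, 7/5, 5/2}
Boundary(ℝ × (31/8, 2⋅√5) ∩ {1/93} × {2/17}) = ∅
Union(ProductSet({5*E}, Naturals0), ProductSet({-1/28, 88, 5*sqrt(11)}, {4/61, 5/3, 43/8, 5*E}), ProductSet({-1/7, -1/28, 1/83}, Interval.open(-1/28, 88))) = Union(ProductSet({5*E}, Naturals0), ProductSet({-1/7, -1/28, 1/83}, Interval.open(-1/28, 88)), ProductSet({-1/28, 88, 5*sqrt(11)}, {4/61, 5/3, 43/8, 5*E}))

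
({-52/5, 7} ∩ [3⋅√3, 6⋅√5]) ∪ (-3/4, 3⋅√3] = (-3/4, 3⋅√3] ∪ {7}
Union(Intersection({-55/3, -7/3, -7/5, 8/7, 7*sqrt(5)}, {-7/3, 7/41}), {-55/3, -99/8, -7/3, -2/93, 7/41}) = {-55/3, -99/8, -7/3, -2/93, 7/41}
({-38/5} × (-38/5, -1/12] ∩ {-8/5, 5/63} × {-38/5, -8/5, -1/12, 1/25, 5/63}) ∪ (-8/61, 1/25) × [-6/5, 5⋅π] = (-8/61, 1/25) × [-6/5, 5⋅π]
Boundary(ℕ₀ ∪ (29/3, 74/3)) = {29/3, 74/3} ∪ (ℕ₀ \ (29/3, 74/3))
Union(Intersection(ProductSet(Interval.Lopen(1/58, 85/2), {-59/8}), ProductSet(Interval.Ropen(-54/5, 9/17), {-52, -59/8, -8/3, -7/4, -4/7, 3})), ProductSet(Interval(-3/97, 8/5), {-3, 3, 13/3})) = Union(ProductSet(Interval(-3/97, 8/5), {-3, 3, 13/3}), ProductSet(Interval.open(1/58, 9/17), {-59/8}))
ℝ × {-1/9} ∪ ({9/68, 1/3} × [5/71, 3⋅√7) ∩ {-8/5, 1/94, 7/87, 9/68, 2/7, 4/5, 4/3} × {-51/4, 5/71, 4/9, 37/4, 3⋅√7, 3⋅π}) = (ℝ × {-1/9}) ∪ ({9/68} × {5/71, 4/9})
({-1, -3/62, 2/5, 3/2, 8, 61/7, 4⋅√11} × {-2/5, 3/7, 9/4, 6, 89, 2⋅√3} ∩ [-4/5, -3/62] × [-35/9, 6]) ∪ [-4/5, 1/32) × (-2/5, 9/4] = ([-4/5, 1/32) × (-2/5, 9/4]) ∪ ({-3/62} × {-2/5, 3/7, 9/4, 6, 2⋅√3})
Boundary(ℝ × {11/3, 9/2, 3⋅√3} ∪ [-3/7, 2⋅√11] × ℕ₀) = (ℝ × {11/3, 9/2, 3⋅√3}) ∪ ([-3/7, 2⋅√11] × ℕ₀)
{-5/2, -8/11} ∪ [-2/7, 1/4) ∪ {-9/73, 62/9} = {-5/2, -8/11, 62/9} ∪ [-2/7, 1/4)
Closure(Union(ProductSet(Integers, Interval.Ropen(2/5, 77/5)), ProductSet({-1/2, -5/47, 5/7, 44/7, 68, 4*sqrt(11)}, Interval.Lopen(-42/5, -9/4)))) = Union(ProductSet({-1/2, -5/47, 5/7, 44/7, 68, 4*sqrt(11)}, Interval(-42/5, -9/4)), ProductSet(Integers, Interval(2/5, 77/5)))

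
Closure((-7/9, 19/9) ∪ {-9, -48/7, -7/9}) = {-9, -48/7} ∪ [-7/9, 19/9]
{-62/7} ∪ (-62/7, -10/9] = [-62/7, -10/9]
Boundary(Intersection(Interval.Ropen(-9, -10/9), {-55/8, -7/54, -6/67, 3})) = {-55/8}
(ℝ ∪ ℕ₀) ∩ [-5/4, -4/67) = [-5/4, -4/67)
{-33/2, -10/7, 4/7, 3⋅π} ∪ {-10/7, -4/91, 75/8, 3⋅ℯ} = {-33/2, -10/7, -4/91, 4/7, 75/8, 3⋅ℯ, 3⋅π}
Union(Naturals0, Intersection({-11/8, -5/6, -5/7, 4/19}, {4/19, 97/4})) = Union({4/19}, Naturals0)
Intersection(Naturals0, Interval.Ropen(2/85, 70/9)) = Range(1, 8, 1)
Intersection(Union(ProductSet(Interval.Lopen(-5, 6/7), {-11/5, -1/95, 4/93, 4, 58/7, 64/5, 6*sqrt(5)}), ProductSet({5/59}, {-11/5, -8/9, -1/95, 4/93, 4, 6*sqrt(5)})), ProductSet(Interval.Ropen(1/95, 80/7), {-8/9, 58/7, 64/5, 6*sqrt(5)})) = Union(ProductSet({5/59}, {-8/9, 6*sqrt(5)}), ProductSet(Interval(1/95, 6/7), {58/7, 64/5, 6*sqrt(5)}))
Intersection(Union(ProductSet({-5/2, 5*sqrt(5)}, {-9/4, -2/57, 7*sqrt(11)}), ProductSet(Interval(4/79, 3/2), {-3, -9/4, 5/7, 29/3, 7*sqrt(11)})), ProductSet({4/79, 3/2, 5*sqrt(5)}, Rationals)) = Union(ProductSet({5*sqrt(5)}, {-9/4, -2/57}), ProductSet({4/79, 3/2}, {-3, -9/4, 5/7, 29/3}))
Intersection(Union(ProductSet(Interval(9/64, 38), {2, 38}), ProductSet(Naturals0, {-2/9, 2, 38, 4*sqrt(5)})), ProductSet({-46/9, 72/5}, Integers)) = ProductSet({72/5}, {2, 38})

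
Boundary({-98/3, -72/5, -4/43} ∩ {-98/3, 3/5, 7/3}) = {-98/3}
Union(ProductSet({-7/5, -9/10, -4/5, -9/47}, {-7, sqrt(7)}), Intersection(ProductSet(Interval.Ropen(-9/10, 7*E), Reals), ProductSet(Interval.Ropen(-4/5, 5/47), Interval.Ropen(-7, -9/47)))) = Union(ProductSet({-7/5, -9/10, -4/5, -9/47}, {-7, sqrt(7)}), ProductSet(Interval.Ropen(-4/5, 5/47), Interval.Ropen(-7, -9/47)))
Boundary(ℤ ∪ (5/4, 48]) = {5/4} ∪ (ℤ \ (5/4, 48))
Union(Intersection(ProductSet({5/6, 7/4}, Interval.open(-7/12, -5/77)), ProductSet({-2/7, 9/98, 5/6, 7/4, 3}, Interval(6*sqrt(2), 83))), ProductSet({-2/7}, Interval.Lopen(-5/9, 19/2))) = ProductSet({-2/7}, Interval.Lopen(-5/9, 19/2))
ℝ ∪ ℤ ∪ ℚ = ℝ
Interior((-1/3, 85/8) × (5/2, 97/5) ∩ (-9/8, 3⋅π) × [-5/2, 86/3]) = (-1/3, 3⋅π) × (5/2, 97/5)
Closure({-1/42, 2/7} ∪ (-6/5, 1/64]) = [-6/5, 1/64] ∪ {2/7}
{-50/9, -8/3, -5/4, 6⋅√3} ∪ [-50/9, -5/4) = [-50/9, -5/4] ∪ {6⋅√3}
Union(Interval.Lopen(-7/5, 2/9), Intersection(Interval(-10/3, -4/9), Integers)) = Union(Interval.Lopen(-7/5, 2/9), Range(-3, 0, 1))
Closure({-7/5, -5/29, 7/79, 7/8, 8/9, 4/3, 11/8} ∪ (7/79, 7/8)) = {-7/5, -5/29, 8/9, 4/3, 11/8} ∪ [7/79, 7/8]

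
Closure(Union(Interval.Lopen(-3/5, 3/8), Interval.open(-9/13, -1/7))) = Interval(-9/13, 3/8)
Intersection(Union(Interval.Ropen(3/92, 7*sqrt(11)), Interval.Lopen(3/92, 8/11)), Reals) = Interval.Ropen(3/92, 7*sqrt(11))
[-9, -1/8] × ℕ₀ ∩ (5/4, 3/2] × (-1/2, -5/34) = ∅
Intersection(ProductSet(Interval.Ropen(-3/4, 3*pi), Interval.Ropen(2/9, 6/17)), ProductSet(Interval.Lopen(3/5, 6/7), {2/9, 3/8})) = ProductSet(Interval.Lopen(3/5, 6/7), {2/9})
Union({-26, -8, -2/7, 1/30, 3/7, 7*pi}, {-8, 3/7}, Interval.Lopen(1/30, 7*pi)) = Union({-26, -8, -2/7}, Interval(1/30, 7*pi))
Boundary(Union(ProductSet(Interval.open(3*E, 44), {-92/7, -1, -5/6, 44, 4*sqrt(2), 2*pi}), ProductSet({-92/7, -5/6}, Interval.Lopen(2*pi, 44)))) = Union(ProductSet({-92/7, -5/6}, Interval(2*pi, 44)), ProductSet(Interval(3*E, 44), {-92/7, -1, -5/6, 44, 4*sqrt(2), 2*pi}))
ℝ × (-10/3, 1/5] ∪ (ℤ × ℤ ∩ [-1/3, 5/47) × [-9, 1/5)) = (ℝ × (-10/3, 1/5]) ∪ ({0} × {-9, -8, …, 0})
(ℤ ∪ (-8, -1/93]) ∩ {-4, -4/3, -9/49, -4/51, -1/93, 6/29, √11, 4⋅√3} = {-4, -4/3, -9/49, -4/51, -1/93}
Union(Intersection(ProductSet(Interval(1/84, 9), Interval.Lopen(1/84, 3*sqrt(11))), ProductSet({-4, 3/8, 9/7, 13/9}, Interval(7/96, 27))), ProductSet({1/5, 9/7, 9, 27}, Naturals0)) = Union(ProductSet({3/8, 9/7, 13/9}, Interval(7/96, 3*sqrt(11))), ProductSet({1/5, 9/7, 9, 27}, Naturals0))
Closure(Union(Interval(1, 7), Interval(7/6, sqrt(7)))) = Interval(1, 7)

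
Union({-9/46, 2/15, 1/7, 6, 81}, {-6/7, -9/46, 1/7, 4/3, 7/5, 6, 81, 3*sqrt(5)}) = {-6/7, -9/46, 2/15, 1/7, 4/3, 7/5, 6, 81, 3*sqrt(5)}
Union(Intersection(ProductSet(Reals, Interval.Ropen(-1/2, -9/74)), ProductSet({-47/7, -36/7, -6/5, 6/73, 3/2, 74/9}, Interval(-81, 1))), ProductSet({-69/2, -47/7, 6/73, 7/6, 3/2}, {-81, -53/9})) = Union(ProductSet({-69/2, -47/7, 6/73, 7/6, 3/2}, {-81, -53/9}), ProductSet({-47/7, -36/7, -6/5, 6/73, 3/2, 74/9}, Interval.Ropen(-1/2, -9/74)))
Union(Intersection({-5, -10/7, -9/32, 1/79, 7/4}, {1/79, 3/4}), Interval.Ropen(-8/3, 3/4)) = Interval.Ropen(-8/3, 3/4)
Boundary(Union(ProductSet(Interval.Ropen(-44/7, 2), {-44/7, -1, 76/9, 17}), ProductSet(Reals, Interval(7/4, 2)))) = Union(ProductSet(Interval(-44/7, 2), {-44/7, -1, 76/9, 17}), ProductSet(Reals, {7/4, 2}))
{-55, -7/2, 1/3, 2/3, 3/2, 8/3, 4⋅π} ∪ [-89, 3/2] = [-89, 3/2] ∪ {8/3, 4⋅π}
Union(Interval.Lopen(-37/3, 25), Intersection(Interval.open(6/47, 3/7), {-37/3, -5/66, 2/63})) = Interval.Lopen(-37/3, 25)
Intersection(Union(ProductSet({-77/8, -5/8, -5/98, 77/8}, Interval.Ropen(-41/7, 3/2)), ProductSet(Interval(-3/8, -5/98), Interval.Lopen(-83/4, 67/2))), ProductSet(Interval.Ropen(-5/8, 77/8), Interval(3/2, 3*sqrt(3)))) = ProductSet(Interval(-3/8, -5/98), Interval(3/2, 3*sqrt(3)))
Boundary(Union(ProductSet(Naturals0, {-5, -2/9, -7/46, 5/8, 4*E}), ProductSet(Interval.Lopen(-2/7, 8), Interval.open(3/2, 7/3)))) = Union(ProductSet({-2/7, 8}, Interval(3/2, 7/3)), ProductSet(Interval(-2/7, 8), {3/2, 7/3}), ProductSet(Union(Complement(Naturals0, Interval.open(-2/7, 8)), Naturals0), {-5, -2/9, -7/46, 5/8, 4*E}))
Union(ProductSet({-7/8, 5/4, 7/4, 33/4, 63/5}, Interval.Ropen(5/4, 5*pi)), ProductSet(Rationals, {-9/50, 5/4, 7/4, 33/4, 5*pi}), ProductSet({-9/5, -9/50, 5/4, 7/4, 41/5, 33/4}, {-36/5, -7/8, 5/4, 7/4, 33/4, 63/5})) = Union(ProductSet({-7/8, 5/4, 7/4, 33/4, 63/5}, Interval.Ropen(5/4, 5*pi)), ProductSet({-9/5, -9/50, 5/4, 7/4, 41/5, 33/4}, {-36/5, -7/8, 5/4, 7/4, 33/4, 63/5}), ProductSet(Rationals, {-9/50, 5/4, 7/4, 33/4, 5*pi}))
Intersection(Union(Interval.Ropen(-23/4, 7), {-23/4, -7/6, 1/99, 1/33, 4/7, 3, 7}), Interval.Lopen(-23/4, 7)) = Interval.Lopen(-23/4, 7)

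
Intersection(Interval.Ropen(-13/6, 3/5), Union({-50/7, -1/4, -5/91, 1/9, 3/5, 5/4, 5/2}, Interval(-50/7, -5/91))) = Union({1/9}, Interval(-13/6, -5/91))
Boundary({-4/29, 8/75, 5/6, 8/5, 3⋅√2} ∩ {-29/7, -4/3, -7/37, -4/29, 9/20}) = {-4/29}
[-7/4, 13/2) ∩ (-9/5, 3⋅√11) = [-7/4, 13/2)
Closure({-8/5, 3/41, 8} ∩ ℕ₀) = {8}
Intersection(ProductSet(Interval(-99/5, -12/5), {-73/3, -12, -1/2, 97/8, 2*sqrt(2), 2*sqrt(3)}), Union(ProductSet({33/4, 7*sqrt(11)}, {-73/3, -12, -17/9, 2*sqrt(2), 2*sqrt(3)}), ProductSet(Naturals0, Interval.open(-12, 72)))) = EmptySet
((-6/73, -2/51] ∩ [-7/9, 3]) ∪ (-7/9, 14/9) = (-7/9, 14/9)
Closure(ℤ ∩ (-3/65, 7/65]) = {0}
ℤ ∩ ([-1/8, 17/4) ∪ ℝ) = ℤ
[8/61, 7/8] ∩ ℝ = [8/61, 7/8]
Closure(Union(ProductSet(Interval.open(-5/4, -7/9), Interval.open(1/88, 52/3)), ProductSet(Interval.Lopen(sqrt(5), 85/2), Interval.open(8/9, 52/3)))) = Union(ProductSet({-5/4, -7/9}, Interval(1/88, 52/3)), ProductSet({85/2, sqrt(5)}, Interval(8/9, 52/3)), ProductSet(Interval(-5/4, -7/9), {1/88, 52/3}), ProductSet(Interval.open(-5/4, -7/9), Interval.open(1/88, 52/3)), ProductSet(Interval(sqrt(5), 85/2), {8/9, 52/3}), ProductSet(Interval.Lopen(sqrt(5), 85/2), Interval.open(8/9, 52/3)))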